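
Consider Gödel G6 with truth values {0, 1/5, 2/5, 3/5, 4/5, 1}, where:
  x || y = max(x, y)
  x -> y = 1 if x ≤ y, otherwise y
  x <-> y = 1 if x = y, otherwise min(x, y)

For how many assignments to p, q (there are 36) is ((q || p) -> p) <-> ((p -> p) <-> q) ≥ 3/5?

value 1: 1 assignment (counts)
value 4/5: 3 assignments (counts)
value 3/5: 5 assignments (counts)
value 2/5: 7 assignments
value 1/5: 9 assignments
value 0: 11 assignments
So 9 of the 36 assignments meet the threshold.

9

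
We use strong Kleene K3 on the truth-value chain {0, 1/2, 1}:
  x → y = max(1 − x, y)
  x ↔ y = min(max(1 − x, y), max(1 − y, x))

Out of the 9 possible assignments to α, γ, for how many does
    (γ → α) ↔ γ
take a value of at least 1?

1

α = 0, γ = 0 ↦ 0  <
α = 0, γ = 1/2 ↦ 1/2  <
α = 0, γ = 1 ↦ 0  <
α = 1/2, γ = 0 ↦ 0  <
α = 1/2, γ = 1/2 ↦ 1/2  <
α = 1/2, γ = 1 ↦ 1/2  <
α = 1, γ = 0 ↦ 0  <
α = 1, γ = 1/2 ↦ 1/2  <
α = 1, γ = 1 ↦ 1  ≥
So 1 of the 9 assignments meets the threshold.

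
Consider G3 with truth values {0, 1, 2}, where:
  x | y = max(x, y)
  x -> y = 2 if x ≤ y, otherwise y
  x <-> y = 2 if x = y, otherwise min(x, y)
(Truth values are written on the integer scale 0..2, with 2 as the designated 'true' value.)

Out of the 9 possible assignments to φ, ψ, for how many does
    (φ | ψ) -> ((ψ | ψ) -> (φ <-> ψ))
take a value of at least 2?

6

φ = 0, ψ = 0 ↦ 2  ≥
φ = 0, ψ = 1 ↦ 0  <
φ = 0, ψ = 2 ↦ 0  <
φ = 1, ψ = 0 ↦ 2  ≥
φ = 1, ψ = 1 ↦ 2  ≥
φ = 1, ψ = 2 ↦ 1  <
φ = 2, ψ = 0 ↦ 2  ≥
φ = 2, ψ = 1 ↦ 2  ≥
φ = 2, ψ = 2 ↦ 2  ≥
So 6 of the 9 assignments meet the threshold.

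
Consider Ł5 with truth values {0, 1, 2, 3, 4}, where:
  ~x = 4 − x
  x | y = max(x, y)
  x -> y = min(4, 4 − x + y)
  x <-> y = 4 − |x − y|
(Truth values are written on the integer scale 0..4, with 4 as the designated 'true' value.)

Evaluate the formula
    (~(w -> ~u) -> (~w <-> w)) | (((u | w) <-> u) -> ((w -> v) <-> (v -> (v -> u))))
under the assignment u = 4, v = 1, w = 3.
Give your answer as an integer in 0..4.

~u = ~4 = 0
w -> ~u = 3 -> 0 = 1
~(w -> ~u) = ~1 = 3
~w = ~3 = 1
~w <-> w = 1 <-> 3 = 2
~(w -> ~u) -> (~w <-> w) = 3 -> 2 = 3
u | w = 4 | 3 = 4
(u | w) <-> u = 4 <-> 4 = 4
w -> v = 3 -> 1 = 2
v -> u = 1 -> 4 = 4
v -> (v -> u) = 1 -> 4 = 4
(w -> v) <-> (v -> (v -> u)) = 2 <-> 4 = 2
((u | w) <-> u) -> ((w -> v) <-> (v -> (v -> u))) = 4 -> 2 = 2
(~(w -> ~u) -> (~w <-> w)) | (((u | w) <-> u) -> ((w -> v) <-> (v -> (v -> u)))) = 3 | 2 = 3

3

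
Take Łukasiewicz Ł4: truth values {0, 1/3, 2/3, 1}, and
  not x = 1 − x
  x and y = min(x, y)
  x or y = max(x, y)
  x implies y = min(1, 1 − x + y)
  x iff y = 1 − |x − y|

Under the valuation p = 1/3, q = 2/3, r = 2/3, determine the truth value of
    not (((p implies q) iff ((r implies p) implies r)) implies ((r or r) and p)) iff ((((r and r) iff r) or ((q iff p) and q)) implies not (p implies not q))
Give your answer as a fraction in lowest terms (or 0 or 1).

p implies q = 1/3 implies 2/3 = 1
r implies p = 2/3 implies 1/3 = 2/3
(r implies p) implies r = 2/3 implies 2/3 = 1
(p implies q) iff ((r implies p) implies r) = 1 iff 1 = 1
r or r = 2/3 or 2/3 = 2/3
(r or r) and p = 2/3 and 1/3 = 1/3
((p implies q) iff ((r implies p) implies r)) implies ((r or r) and p) = 1 implies 1/3 = 1/3
not (((p implies q) iff ((r implies p) implies r)) implies ((r or r) and p)) = not 1/3 = 2/3
r and r = 2/3 and 2/3 = 2/3
(r and r) iff r = 2/3 iff 2/3 = 1
q iff p = 2/3 iff 1/3 = 2/3
(q iff p) and q = 2/3 and 2/3 = 2/3
((r and r) iff r) or ((q iff p) and q) = 1 or 2/3 = 1
not q = not 2/3 = 1/3
p implies not q = 1/3 implies 1/3 = 1
not (p implies not q) = not 1 = 0
(((r and r) iff r) or ((q iff p) and q)) implies not (p implies not q) = 1 implies 0 = 0
not (((p implies q) iff ((r implies p) implies r)) implies ((r or r) and p)) iff ((((r and r) iff r) or ((q iff p) and q)) implies not (p implies not q)) = 2/3 iff 0 = 1/3

1/3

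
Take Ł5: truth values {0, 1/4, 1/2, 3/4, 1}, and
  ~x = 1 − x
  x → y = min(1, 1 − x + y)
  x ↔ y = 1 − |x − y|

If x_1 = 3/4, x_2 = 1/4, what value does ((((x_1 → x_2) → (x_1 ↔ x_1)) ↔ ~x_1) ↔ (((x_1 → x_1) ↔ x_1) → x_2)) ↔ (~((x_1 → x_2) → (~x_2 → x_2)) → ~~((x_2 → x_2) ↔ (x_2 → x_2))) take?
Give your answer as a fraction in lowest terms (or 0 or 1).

x_1 → x_2 = 3/4 → 1/4 = 1/2
x_1 ↔ x_1 = 3/4 ↔ 3/4 = 1
(x_1 → x_2) → (x_1 ↔ x_1) = 1/2 → 1 = 1
~x_1 = ~3/4 = 1/4
((x_1 → x_2) → (x_1 ↔ x_1)) ↔ ~x_1 = 1 ↔ 1/4 = 1/4
x_1 → x_1 = 3/4 → 3/4 = 1
(x_1 → x_1) ↔ x_1 = 1 ↔ 3/4 = 3/4
((x_1 → x_1) ↔ x_1) → x_2 = 3/4 → 1/4 = 1/2
(((x_1 → x_2) → (x_1 ↔ x_1)) ↔ ~x_1) ↔ (((x_1 → x_1) ↔ x_1) → x_2) = 1/4 ↔ 1/2 = 3/4
x_1 → x_2 = 3/4 → 1/4 = 1/2
~x_2 = ~1/4 = 3/4
~x_2 → x_2 = 3/4 → 1/4 = 1/2
(x_1 → x_2) → (~x_2 → x_2) = 1/2 → 1/2 = 1
~((x_1 → x_2) → (~x_2 → x_2)) = ~1 = 0
x_2 → x_2 = 1/4 → 1/4 = 1
x_2 → x_2 = 1/4 → 1/4 = 1
(x_2 → x_2) ↔ (x_2 → x_2) = 1 ↔ 1 = 1
~((x_2 → x_2) ↔ (x_2 → x_2)) = ~1 = 0
~~((x_2 → x_2) ↔ (x_2 → x_2)) = ~0 = 1
~((x_1 → x_2) → (~x_2 → x_2)) → ~~((x_2 → x_2) ↔ (x_2 → x_2)) = 0 → 1 = 1
((((x_1 → x_2) → (x_1 ↔ x_1)) ↔ ~x_1) ↔ (((x_1 → x_1) ↔ x_1) → x_2)) ↔ (~((x_1 → x_2) → (~x_2 → x_2)) → ~~((x_2 → x_2) ↔ (x_2 → x_2))) = 3/4 ↔ 1 = 3/4

3/4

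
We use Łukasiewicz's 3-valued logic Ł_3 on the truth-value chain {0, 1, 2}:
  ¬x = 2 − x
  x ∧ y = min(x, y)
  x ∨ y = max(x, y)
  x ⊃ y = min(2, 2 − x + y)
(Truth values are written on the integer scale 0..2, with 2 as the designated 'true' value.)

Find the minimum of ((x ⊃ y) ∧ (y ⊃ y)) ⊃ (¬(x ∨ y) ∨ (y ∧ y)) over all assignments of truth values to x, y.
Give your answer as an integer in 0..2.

Take x = 0, y = 1:
x ⊃ y = 0 ⊃ 1 = 2
y ⊃ y = 1 ⊃ 1 = 2
(x ⊃ y) ∧ (y ⊃ y) = 2 ∧ 2 = 2
x ∨ y = 0 ∨ 1 = 1
¬(x ∨ y) = ¬1 = 1
y ∧ y = 1 ∧ 1 = 1
¬(x ∨ y) ∨ (y ∧ y) = 1 ∨ 1 = 1
((x ⊃ y) ∧ (y ⊃ y)) ⊃ (¬(x ∨ y) ∨ (y ∧ y)) = 2 ⊃ 1 = 1
No assignment yields a value below 1, so this is the minimum.

1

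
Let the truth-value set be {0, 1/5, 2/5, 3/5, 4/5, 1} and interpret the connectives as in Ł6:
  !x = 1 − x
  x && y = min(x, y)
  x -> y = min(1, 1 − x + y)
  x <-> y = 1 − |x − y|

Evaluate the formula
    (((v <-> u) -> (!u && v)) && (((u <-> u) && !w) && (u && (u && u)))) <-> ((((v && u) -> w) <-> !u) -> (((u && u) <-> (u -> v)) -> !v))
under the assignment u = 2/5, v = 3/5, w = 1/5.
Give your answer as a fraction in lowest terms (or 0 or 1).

2/5

v <-> u = 3/5 <-> 2/5 = 4/5
!u = !2/5 = 3/5
!u && v = 3/5 && 3/5 = 3/5
(v <-> u) -> (!u && v) = 4/5 -> 3/5 = 4/5
u <-> u = 2/5 <-> 2/5 = 1
!w = !1/5 = 4/5
(u <-> u) && !w = 1 && 4/5 = 4/5
u && u = 2/5 && 2/5 = 2/5
u && (u && u) = 2/5 && 2/5 = 2/5
((u <-> u) && !w) && (u && (u && u)) = 4/5 && 2/5 = 2/5
((v <-> u) -> (!u && v)) && (((u <-> u) && !w) && (u && (u && u))) = 4/5 && 2/5 = 2/5
v && u = 3/5 && 2/5 = 2/5
(v && u) -> w = 2/5 -> 1/5 = 4/5
!u = !2/5 = 3/5
((v && u) -> w) <-> !u = 4/5 <-> 3/5 = 4/5
u && u = 2/5 && 2/5 = 2/5
u -> v = 2/5 -> 3/5 = 1
(u && u) <-> (u -> v) = 2/5 <-> 1 = 2/5
!v = !3/5 = 2/5
((u && u) <-> (u -> v)) -> !v = 2/5 -> 2/5 = 1
(((v && u) -> w) <-> !u) -> (((u && u) <-> (u -> v)) -> !v) = 4/5 -> 1 = 1
(((v <-> u) -> (!u && v)) && (((u <-> u) && !w) && (u && (u && u)))) <-> ((((v && u) -> w) <-> !u) -> (((u && u) <-> (u -> v)) -> !v)) = 2/5 <-> 1 = 2/5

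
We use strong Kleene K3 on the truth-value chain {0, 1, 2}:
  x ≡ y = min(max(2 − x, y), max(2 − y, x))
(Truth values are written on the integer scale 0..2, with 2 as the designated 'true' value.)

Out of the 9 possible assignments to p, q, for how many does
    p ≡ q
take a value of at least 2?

2

p = 0, q = 0 ↦ 2  ≥
p = 0, q = 1 ↦ 1  <
p = 0, q = 2 ↦ 0  <
p = 1, q = 0 ↦ 1  <
p = 1, q = 1 ↦ 1  <
p = 1, q = 2 ↦ 1  <
p = 2, q = 0 ↦ 0  <
p = 2, q = 1 ↦ 1  <
p = 2, q = 2 ↦ 2  ≥
So 2 of the 9 assignments meet the threshold.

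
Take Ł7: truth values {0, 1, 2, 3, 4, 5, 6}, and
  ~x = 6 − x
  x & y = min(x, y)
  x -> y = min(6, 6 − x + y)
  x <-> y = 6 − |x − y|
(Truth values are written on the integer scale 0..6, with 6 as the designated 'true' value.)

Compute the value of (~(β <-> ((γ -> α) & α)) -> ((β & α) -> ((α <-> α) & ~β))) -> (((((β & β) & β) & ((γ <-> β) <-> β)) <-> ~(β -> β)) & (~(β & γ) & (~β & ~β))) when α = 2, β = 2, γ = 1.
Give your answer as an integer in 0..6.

4

γ -> α = 1 -> 2 = 6
(γ -> α) & α = 6 & 2 = 2
β <-> ((γ -> α) & α) = 2 <-> 2 = 6
~(β <-> ((γ -> α) & α)) = ~6 = 0
β & α = 2 & 2 = 2
α <-> α = 2 <-> 2 = 6
~β = ~2 = 4
(α <-> α) & ~β = 6 & 4 = 4
(β & α) -> ((α <-> α) & ~β) = 2 -> 4 = 6
~(β <-> ((γ -> α) & α)) -> ((β & α) -> ((α <-> α) & ~β)) = 0 -> 6 = 6
β & β = 2 & 2 = 2
(β & β) & β = 2 & 2 = 2
γ <-> β = 1 <-> 2 = 5
(γ <-> β) <-> β = 5 <-> 2 = 3
((β & β) & β) & ((γ <-> β) <-> β) = 2 & 3 = 2
β -> β = 2 -> 2 = 6
~(β -> β) = ~6 = 0
(((β & β) & β) & ((γ <-> β) <-> β)) <-> ~(β -> β) = 2 <-> 0 = 4
β & γ = 2 & 1 = 1
~(β & γ) = ~1 = 5
~β = ~2 = 4
~β = ~2 = 4
~β & ~β = 4 & 4 = 4
~(β & γ) & (~β & ~β) = 5 & 4 = 4
((((β & β) & β) & ((γ <-> β) <-> β)) <-> ~(β -> β)) & (~(β & γ) & (~β & ~β)) = 4 & 4 = 4
(~(β <-> ((γ -> α) & α)) -> ((β & α) -> ((α <-> α) & ~β))) -> (((((β & β) & β) & ((γ <-> β) <-> β)) <-> ~(β -> β)) & (~(β & γ) & (~β & ~β))) = 6 -> 4 = 4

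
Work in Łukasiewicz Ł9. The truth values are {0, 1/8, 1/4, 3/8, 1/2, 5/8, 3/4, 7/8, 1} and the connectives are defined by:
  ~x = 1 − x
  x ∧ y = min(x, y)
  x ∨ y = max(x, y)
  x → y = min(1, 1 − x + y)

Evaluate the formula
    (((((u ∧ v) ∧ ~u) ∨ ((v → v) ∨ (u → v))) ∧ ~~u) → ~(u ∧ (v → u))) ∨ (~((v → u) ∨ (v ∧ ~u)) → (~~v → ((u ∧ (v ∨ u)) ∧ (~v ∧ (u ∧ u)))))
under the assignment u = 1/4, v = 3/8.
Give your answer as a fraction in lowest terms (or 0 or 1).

u ∧ v = 1/4 ∧ 3/8 = 1/4
~u = ~1/4 = 3/4
(u ∧ v) ∧ ~u = 1/4 ∧ 3/4 = 1/4
v → v = 3/8 → 3/8 = 1
u → v = 1/4 → 3/8 = 1
(v → v) ∨ (u → v) = 1 ∨ 1 = 1
((u ∧ v) ∧ ~u) ∨ ((v → v) ∨ (u → v)) = 1/4 ∨ 1 = 1
~u = ~1/4 = 3/4
~~u = ~3/4 = 1/4
(((u ∧ v) ∧ ~u) ∨ ((v → v) ∨ (u → v))) ∧ ~~u = 1 ∧ 1/4 = 1/4
v → u = 3/8 → 1/4 = 7/8
u ∧ (v → u) = 1/4 ∧ 7/8 = 1/4
~(u ∧ (v → u)) = ~1/4 = 3/4
((((u ∧ v) ∧ ~u) ∨ ((v → v) ∨ (u → v))) ∧ ~~u) → ~(u ∧ (v → u)) = 1/4 → 3/4 = 1
v → u = 3/8 → 1/4 = 7/8
~u = ~1/4 = 3/4
v ∧ ~u = 3/8 ∧ 3/4 = 3/8
(v → u) ∨ (v ∧ ~u) = 7/8 ∨ 3/8 = 7/8
~((v → u) ∨ (v ∧ ~u)) = ~7/8 = 1/8
~v = ~3/8 = 5/8
~~v = ~5/8 = 3/8
v ∨ u = 3/8 ∨ 1/4 = 3/8
u ∧ (v ∨ u) = 1/4 ∧ 3/8 = 1/4
~v = ~3/8 = 5/8
u ∧ u = 1/4 ∧ 1/4 = 1/4
~v ∧ (u ∧ u) = 5/8 ∧ 1/4 = 1/4
(u ∧ (v ∨ u)) ∧ (~v ∧ (u ∧ u)) = 1/4 ∧ 1/4 = 1/4
~~v → ((u ∧ (v ∨ u)) ∧ (~v ∧ (u ∧ u))) = 3/8 → 1/4 = 7/8
~((v → u) ∨ (v ∧ ~u)) → (~~v → ((u ∧ (v ∨ u)) ∧ (~v ∧ (u ∧ u)))) = 1/8 → 7/8 = 1
(((((u ∧ v) ∧ ~u) ∨ ((v → v) ∨ (u → v))) ∧ ~~u) → ~(u ∧ (v → u))) ∨ (~((v → u) ∨ (v ∧ ~u)) → (~~v → ((u ∧ (v ∨ u)) ∧ (~v ∧ (u ∧ u))))) = 1 ∨ 1 = 1

1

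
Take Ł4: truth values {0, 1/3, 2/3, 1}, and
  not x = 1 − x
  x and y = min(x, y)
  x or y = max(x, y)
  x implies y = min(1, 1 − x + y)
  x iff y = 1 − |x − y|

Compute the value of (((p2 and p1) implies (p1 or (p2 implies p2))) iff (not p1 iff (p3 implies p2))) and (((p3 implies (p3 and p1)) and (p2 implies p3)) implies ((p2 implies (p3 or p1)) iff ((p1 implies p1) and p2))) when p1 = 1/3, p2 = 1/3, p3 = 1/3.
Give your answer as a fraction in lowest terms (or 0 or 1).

1/3

p2 and p1 = 1/3 and 1/3 = 1/3
p2 implies p2 = 1/3 implies 1/3 = 1
p1 or (p2 implies p2) = 1/3 or 1 = 1
(p2 and p1) implies (p1 or (p2 implies p2)) = 1/3 implies 1 = 1
not p1 = not 1/3 = 2/3
p3 implies p2 = 1/3 implies 1/3 = 1
not p1 iff (p3 implies p2) = 2/3 iff 1 = 2/3
((p2 and p1) implies (p1 or (p2 implies p2))) iff (not p1 iff (p3 implies p2)) = 1 iff 2/3 = 2/3
p3 and p1 = 1/3 and 1/3 = 1/3
p3 implies (p3 and p1) = 1/3 implies 1/3 = 1
p2 implies p3 = 1/3 implies 1/3 = 1
(p3 implies (p3 and p1)) and (p2 implies p3) = 1 and 1 = 1
p3 or p1 = 1/3 or 1/3 = 1/3
p2 implies (p3 or p1) = 1/3 implies 1/3 = 1
p1 implies p1 = 1/3 implies 1/3 = 1
(p1 implies p1) and p2 = 1 and 1/3 = 1/3
(p2 implies (p3 or p1)) iff ((p1 implies p1) and p2) = 1 iff 1/3 = 1/3
((p3 implies (p3 and p1)) and (p2 implies p3)) implies ((p2 implies (p3 or p1)) iff ((p1 implies p1) and p2)) = 1 implies 1/3 = 1/3
(((p2 and p1) implies (p1 or (p2 implies p2))) iff (not p1 iff (p3 implies p2))) and (((p3 implies (p3 and p1)) and (p2 implies p3)) implies ((p2 implies (p3 or p1)) iff ((p1 implies p1) and p2))) = 2/3 and 1/3 = 1/3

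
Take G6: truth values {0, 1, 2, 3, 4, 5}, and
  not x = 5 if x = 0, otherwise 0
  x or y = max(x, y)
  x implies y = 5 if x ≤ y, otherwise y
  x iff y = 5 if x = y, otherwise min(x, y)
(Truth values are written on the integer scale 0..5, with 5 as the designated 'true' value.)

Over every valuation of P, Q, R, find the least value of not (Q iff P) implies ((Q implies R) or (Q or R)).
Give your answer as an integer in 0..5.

Take P = 0, Q = 1, R = 0:
Q iff P = 1 iff 0 = 0
not (Q iff P) = not 0 = 5
Q implies R = 1 implies 0 = 0
Q or R = 1 or 0 = 1
(Q implies R) or (Q or R) = 0 or 1 = 1
not (Q iff P) implies ((Q implies R) or (Q or R)) = 5 implies 1 = 1
No assignment yields a value below 1, so this is the minimum.

1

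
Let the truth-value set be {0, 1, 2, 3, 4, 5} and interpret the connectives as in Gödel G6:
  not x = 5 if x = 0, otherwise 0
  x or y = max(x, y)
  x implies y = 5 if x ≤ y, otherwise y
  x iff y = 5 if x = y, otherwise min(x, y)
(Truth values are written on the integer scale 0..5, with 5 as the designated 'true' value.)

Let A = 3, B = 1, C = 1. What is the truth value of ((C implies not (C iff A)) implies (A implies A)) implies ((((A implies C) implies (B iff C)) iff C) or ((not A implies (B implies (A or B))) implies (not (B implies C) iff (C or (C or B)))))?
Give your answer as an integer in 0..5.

1

C iff A = 1 iff 3 = 1
not (C iff A) = not 1 = 0
C implies not (C iff A) = 1 implies 0 = 0
A implies A = 3 implies 3 = 5
(C implies not (C iff A)) implies (A implies A) = 0 implies 5 = 5
A implies C = 3 implies 1 = 1
B iff C = 1 iff 1 = 5
(A implies C) implies (B iff C) = 1 implies 5 = 5
((A implies C) implies (B iff C)) iff C = 5 iff 1 = 1
not A = not 3 = 0
A or B = 3 or 1 = 3
B implies (A or B) = 1 implies 3 = 5
not A implies (B implies (A or B)) = 0 implies 5 = 5
B implies C = 1 implies 1 = 5
not (B implies C) = not 5 = 0
C or B = 1 or 1 = 1
C or (C or B) = 1 or 1 = 1
not (B implies C) iff (C or (C or B)) = 0 iff 1 = 0
(not A implies (B implies (A or B))) implies (not (B implies C) iff (C or (C or B))) = 5 implies 0 = 0
(((A implies C) implies (B iff C)) iff C) or ((not A implies (B implies (A or B))) implies (not (B implies C) iff (C or (C or B)))) = 1 or 0 = 1
((C implies not (C iff A)) implies (A implies A)) implies ((((A implies C) implies (B iff C)) iff C) or ((not A implies (B implies (A or B))) implies (not (B implies C) iff (C or (C or B))))) = 5 implies 1 = 1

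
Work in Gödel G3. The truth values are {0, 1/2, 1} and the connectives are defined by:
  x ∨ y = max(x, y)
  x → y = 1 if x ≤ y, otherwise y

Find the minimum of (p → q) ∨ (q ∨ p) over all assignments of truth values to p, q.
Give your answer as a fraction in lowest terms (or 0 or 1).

Take p = 1/2, q = 0:
p → q = 1/2 → 0 = 0
q ∨ p = 0 ∨ 1/2 = 1/2
(p → q) ∨ (q ∨ p) = 0 ∨ 1/2 = 1/2
No assignment yields a value below 1/2, so this is the minimum.

1/2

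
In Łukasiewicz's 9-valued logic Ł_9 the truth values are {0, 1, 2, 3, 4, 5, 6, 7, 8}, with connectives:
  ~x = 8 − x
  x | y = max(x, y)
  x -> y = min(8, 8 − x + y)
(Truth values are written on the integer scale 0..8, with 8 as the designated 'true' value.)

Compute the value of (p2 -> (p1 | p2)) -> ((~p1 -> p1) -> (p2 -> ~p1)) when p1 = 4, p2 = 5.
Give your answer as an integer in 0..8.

p1 | p2 = 4 | 5 = 5
p2 -> (p1 | p2) = 5 -> 5 = 8
~p1 = ~4 = 4
~p1 -> p1 = 4 -> 4 = 8
~p1 = ~4 = 4
p2 -> ~p1 = 5 -> 4 = 7
(~p1 -> p1) -> (p2 -> ~p1) = 8 -> 7 = 7
(p2 -> (p1 | p2)) -> ((~p1 -> p1) -> (p2 -> ~p1)) = 8 -> 7 = 7

7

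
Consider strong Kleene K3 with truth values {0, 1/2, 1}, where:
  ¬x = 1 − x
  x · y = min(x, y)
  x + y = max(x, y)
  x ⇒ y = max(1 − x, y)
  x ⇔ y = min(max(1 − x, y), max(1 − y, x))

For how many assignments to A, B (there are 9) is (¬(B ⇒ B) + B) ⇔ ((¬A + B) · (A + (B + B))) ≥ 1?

5

A = 0, B = 0 ↦ 1  ≥
A = 0, B = 1/2 ↦ 1/2  <
A = 0, B = 1 ↦ 1  ≥
A = 1/2, B = 0 ↦ 1/2  <
A = 1/2, B = 1/2 ↦ 1/2  <
A = 1/2, B = 1 ↦ 1  ≥
A = 1, B = 0 ↦ 1  ≥
A = 1, B = 1/2 ↦ 1/2  <
A = 1, B = 1 ↦ 1  ≥
So 5 of the 9 assignments meet the threshold.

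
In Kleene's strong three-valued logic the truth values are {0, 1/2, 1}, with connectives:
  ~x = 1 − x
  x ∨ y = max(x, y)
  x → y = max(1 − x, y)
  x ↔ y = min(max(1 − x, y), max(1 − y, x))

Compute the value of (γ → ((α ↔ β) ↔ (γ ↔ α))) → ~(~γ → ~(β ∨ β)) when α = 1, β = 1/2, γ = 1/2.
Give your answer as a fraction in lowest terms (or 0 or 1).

1/2

α ↔ β = 1 ↔ 1/2 = 1/2
γ ↔ α = 1/2 ↔ 1 = 1/2
(α ↔ β) ↔ (γ ↔ α) = 1/2 ↔ 1/2 = 1/2
γ → ((α ↔ β) ↔ (γ ↔ α)) = 1/2 → 1/2 = 1/2
~γ = ~1/2 = 1/2
β ∨ β = 1/2 ∨ 1/2 = 1/2
~(β ∨ β) = ~1/2 = 1/2
~γ → ~(β ∨ β) = 1/2 → 1/2 = 1/2
~(~γ → ~(β ∨ β)) = ~1/2 = 1/2
(γ → ((α ↔ β) ↔ (γ ↔ α))) → ~(~γ → ~(β ∨ β)) = 1/2 → 1/2 = 1/2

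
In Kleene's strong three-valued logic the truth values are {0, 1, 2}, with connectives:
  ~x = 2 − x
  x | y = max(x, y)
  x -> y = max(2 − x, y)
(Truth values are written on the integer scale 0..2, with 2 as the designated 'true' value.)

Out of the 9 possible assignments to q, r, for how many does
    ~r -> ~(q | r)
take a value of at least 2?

q = 0, r = 0 ↦ 2  ≥
q = 0, r = 1 ↦ 1  <
q = 0, r = 2 ↦ 2  ≥
q = 1, r = 0 ↦ 1  <
q = 1, r = 1 ↦ 1  <
q = 1, r = 2 ↦ 2  ≥
q = 2, r = 0 ↦ 0  <
q = 2, r = 1 ↦ 1  <
q = 2, r = 2 ↦ 2  ≥
So 4 of the 9 assignments meet the threshold.

4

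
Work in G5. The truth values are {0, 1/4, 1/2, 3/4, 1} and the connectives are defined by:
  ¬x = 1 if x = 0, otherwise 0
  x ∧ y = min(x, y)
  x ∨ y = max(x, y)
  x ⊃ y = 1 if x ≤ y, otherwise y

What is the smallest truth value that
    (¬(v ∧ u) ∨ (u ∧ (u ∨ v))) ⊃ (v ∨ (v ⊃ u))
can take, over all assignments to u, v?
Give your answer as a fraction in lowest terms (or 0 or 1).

1/4

Take u = 0, v = 1/4:
v ∧ u = 1/4 ∧ 0 = 0
¬(v ∧ u) = ¬0 = 1
u ∨ v = 0 ∨ 1/4 = 1/4
u ∧ (u ∨ v) = 0 ∧ 1/4 = 0
¬(v ∧ u) ∨ (u ∧ (u ∨ v)) = 1 ∨ 0 = 1
v ⊃ u = 1/4 ⊃ 0 = 0
v ∨ (v ⊃ u) = 1/4 ∨ 0 = 1/4
(¬(v ∧ u) ∨ (u ∧ (u ∨ v))) ⊃ (v ∨ (v ⊃ u)) = 1 ⊃ 1/4 = 1/4
No assignment yields a value below 1/4, so this is the minimum.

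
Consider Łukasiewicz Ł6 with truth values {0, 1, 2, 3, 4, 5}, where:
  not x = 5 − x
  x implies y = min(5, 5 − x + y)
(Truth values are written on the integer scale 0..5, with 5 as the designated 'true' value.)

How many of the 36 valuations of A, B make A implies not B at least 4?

26

value 5: 21 assignments (counts)
value 4: 5 assignments (counts)
value 3: 4 assignments
value 2: 3 assignments
value 1: 2 assignments
value 0: 1 assignment
So 26 of the 36 assignments meet the threshold.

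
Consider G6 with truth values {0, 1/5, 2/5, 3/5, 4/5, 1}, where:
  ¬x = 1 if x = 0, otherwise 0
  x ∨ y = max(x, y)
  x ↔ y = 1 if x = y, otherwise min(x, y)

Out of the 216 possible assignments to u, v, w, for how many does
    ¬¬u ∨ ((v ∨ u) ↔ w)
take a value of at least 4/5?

188

value 1: 186 assignments (counts)
value 4/5: 2 assignments (counts)
value 3/5: 4 assignments
value 2/5: 6 assignments
value 1/5: 8 assignments
value 0: 10 assignments
So 188 of the 216 assignments meet the threshold.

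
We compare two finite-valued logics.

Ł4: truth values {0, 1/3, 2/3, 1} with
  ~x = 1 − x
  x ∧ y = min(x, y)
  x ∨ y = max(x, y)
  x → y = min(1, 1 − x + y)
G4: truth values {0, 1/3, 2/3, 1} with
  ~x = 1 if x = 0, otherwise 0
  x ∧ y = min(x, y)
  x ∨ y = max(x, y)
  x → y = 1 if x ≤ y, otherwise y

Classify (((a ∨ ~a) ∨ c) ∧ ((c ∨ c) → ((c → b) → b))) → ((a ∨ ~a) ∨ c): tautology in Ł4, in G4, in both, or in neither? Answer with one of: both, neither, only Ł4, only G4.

both

In Ł4: every assignment gives 1 — tautology.
In G4: every assignment gives 1 — tautology.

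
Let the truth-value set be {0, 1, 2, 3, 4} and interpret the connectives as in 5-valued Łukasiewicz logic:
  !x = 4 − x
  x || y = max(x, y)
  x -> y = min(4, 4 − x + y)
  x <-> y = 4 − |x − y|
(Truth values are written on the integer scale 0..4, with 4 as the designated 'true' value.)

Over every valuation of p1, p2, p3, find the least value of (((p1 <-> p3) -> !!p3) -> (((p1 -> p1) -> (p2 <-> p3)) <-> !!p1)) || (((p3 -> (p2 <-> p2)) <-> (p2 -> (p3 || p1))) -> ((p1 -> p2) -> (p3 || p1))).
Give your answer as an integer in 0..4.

Take p1 = 0, p2 = 0, p3 = 2:
p1 <-> p3 = 0 <-> 2 = 2
!p3 = !2 = 2
!!p3 = !2 = 2
(p1 <-> p3) -> !!p3 = 2 -> 2 = 4
p1 -> p1 = 0 -> 0 = 4
p2 <-> p3 = 0 <-> 2 = 2
(p1 -> p1) -> (p2 <-> p3) = 4 -> 2 = 2
!p1 = !0 = 4
!!p1 = !4 = 0
((p1 -> p1) -> (p2 <-> p3)) <-> !!p1 = 2 <-> 0 = 2
((p1 <-> p3) -> !!p3) -> (((p1 -> p1) -> (p2 <-> p3)) <-> !!p1) = 4 -> 2 = 2
p2 <-> p2 = 0 <-> 0 = 4
p3 -> (p2 <-> p2) = 2 -> 4 = 4
p3 || p1 = 2 || 0 = 2
p2 -> (p3 || p1) = 0 -> 2 = 4
(p3 -> (p2 <-> p2)) <-> (p2 -> (p3 || p1)) = 4 <-> 4 = 4
p1 -> p2 = 0 -> 0 = 4
p3 || p1 = 2 || 0 = 2
(p1 -> p2) -> (p3 || p1) = 4 -> 2 = 2
((p3 -> (p2 <-> p2)) <-> (p2 -> (p3 || p1))) -> ((p1 -> p2) -> (p3 || p1)) = 4 -> 2 = 2
(((p1 <-> p3) -> !!p3) -> (((p1 -> p1) -> (p2 <-> p3)) <-> !!p1)) || (((p3 -> (p2 <-> p2)) <-> (p2 -> (p3 || p1))) -> ((p1 -> p2) -> (p3 || p1))) = 2 || 2 = 2
No assignment yields a value below 2, so this is the minimum.

2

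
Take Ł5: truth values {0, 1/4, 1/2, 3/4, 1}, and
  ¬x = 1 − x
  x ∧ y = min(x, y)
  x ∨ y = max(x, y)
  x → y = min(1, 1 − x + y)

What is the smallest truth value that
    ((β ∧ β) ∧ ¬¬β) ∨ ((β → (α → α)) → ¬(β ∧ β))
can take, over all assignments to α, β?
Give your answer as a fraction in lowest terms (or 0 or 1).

Take α = 0, β = 1/2:
β ∧ β = 1/2 ∧ 1/2 = 1/2
¬β = ¬1/2 = 1/2
¬¬β = ¬1/2 = 1/2
(β ∧ β) ∧ ¬¬β = 1/2 ∧ 1/2 = 1/2
α → α = 0 → 0 = 1
β → (α → α) = 1/2 → 1 = 1
β ∧ β = 1/2 ∧ 1/2 = 1/2
¬(β ∧ β) = ¬1/2 = 1/2
(β → (α → α)) → ¬(β ∧ β) = 1 → 1/2 = 1/2
((β ∧ β) ∧ ¬¬β) ∨ ((β → (α → α)) → ¬(β ∧ β)) = 1/2 ∨ 1/2 = 1/2
No assignment yields a value below 1/2, so this is the minimum.

1/2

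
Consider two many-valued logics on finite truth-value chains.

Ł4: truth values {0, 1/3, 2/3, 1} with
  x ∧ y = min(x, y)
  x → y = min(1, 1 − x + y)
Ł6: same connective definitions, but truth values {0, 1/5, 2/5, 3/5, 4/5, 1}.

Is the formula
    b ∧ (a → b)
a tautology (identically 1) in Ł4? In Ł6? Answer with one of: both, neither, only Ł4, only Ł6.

neither

In Ł4: at a = 0, b = 0 the value is 0 — not a tautology.
In Ł6: at a = 0, b = 0 the value is 0 — not a tautology.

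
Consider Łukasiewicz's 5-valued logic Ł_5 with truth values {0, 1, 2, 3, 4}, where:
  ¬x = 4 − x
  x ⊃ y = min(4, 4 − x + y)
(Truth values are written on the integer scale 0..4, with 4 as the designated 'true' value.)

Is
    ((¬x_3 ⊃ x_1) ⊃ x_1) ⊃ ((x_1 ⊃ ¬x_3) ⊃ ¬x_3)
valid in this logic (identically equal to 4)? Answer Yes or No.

At x_1 = 2, x_3 = 3, for instance:
¬x_3 = ¬3 = 1
¬x_3 ⊃ x_1 = 1 ⊃ 2 = 4
(¬x_3 ⊃ x_1) ⊃ x_1 = 4 ⊃ 2 = 2
x_1 ⊃ ¬x_3 = 2 ⊃ 1 = 3
(x_1 ⊃ ¬x_3) ⊃ ¬x_3 = 3 ⊃ 1 = 2
((¬x_3 ⊃ x_1) ⊃ x_1) ⊃ ((x_1 ⊃ ¬x_3) ⊃ ¬x_3) = 2 ⊃ 2 = 4
and checking the remaining 24 assignments likewise gives ≥ 4 in every case.

Yes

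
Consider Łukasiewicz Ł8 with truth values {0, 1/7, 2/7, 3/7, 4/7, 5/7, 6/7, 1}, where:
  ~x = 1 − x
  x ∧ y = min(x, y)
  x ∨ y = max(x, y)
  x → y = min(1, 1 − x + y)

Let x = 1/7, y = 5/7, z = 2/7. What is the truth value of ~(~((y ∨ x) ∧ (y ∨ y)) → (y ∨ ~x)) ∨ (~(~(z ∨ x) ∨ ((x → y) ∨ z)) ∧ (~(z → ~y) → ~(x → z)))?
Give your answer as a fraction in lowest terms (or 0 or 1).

y ∨ x = 5/7 ∨ 1/7 = 5/7
y ∨ y = 5/7 ∨ 5/7 = 5/7
(y ∨ x) ∧ (y ∨ y) = 5/7 ∧ 5/7 = 5/7
~((y ∨ x) ∧ (y ∨ y)) = ~5/7 = 2/7
~x = ~1/7 = 6/7
y ∨ ~x = 5/7 ∨ 6/7 = 6/7
~((y ∨ x) ∧ (y ∨ y)) → (y ∨ ~x) = 2/7 → 6/7 = 1
~(~((y ∨ x) ∧ (y ∨ y)) → (y ∨ ~x)) = ~1 = 0
z ∨ x = 2/7 ∨ 1/7 = 2/7
~(z ∨ x) = ~2/7 = 5/7
x → y = 1/7 → 5/7 = 1
(x → y) ∨ z = 1 ∨ 2/7 = 1
~(z ∨ x) ∨ ((x → y) ∨ z) = 5/7 ∨ 1 = 1
~(~(z ∨ x) ∨ ((x → y) ∨ z)) = ~1 = 0
~y = ~5/7 = 2/7
z → ~y = 2/7 → 2/7 = 1
~(z → ~y) = ~1 = 0
x → z = 1/7 → 2/7 = 1
~(x → z) = ~1 = 0
~(z → ~y) → ~(x → z) = 0 → 0 = 1
~(~(z ∨ x) ∨ ((x → y) ∨ z)) ∧ (~(z → ~y) → ~(x → z)) = 0 ∧ 1 = 0
~(~((y ∨ x) ∧ (y ∨ y)) → (y ∨ ~x)) ∨ (~(~(z ∨ x) ∨ ((x → y) ∨ z)) ∧ (~(z → ~y) → ~(x → z))) = 0 ∨ 0 = 0

0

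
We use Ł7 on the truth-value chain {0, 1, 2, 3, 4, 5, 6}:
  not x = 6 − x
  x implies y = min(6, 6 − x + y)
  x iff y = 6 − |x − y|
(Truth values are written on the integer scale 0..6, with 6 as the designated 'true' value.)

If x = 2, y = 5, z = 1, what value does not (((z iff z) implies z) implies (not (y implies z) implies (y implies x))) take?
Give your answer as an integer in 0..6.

z iff z = 1 iff 1 = 6
(z iff z) implies z = 6 implies 1 = 1
y implies z = 5 implies 1 = 2
not (y implies z) = not 2 = 4
y implies x = 5 implies 2 = 3
not (y implies z) implies (y implies x) = 4 implies 3 = 5
((z iff z) implies z) implies (not (y implies z) implies (y implies x)) = 1 implies 5 = 6
not (((z iff z) implies z) implies (not (y implies z) implies (y implies x))) = not 6 = 0

0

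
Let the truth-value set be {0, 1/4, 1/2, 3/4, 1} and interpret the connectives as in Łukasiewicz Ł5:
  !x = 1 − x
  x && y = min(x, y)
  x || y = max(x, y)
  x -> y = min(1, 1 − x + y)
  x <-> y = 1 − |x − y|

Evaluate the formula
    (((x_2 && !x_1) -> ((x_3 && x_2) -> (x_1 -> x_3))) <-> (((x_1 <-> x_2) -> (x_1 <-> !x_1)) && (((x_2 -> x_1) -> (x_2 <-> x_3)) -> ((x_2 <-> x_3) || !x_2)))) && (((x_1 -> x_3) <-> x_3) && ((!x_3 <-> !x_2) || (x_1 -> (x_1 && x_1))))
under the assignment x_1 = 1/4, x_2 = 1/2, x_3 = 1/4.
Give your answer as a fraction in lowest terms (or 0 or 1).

!x_1 = !1/4 = 3/4
x_2 && !x_1 = 1/2 && 3/4 = 1/2
x_3 && x_2 = 1/4 && 1/2 = 1/4
x_1 -> x_3 = 1/4 -> 1/4 = 1
(x_3 && x_2) -> (x_1 -> x_3) = 1/4 -> 1 = 1
(x_2 && !x_1) -> ((x_3 && x_2) -> (x_1 -> x_3)) = 1/2 -> 1 = 1
x_1 <-> x_2 = 1/4 <-> 1/2 = 3/4
!x_1 = !1/4 = 3/4
x_1 <-> !x_1 = 1/4 <-> 3/4 = 1/2
(x_1 <-> x_2) -> (x_1 <-> !x_1) = 3/4 -> 1/2 = 3/4
x_2 -> x_1 = 1/2 -> 1/4 = 3/4
x_2 <-> x_3 = 1/2 <-> 1/4 = 3/4
(x_2 -> x_1) -> (x_2 <-> x_3) = 3/4 -> 3/4 = 1
x_2 <-> x_3 = 1/2 <-> 1/4 = 3/4
!x_2 = !1/2 = 1/2
(x_2 <-> x_3) || !x_2 = 3/4 || 1/2 = 3/4
((x_2 -> x_1) -> (x_2 <-> x_3)) -> ((x_2 <-> x_3) || !x_2) = 1 -> 3/4 = 3/4
((x_1 <-> x_2) -> (x_1 <-> !x_1)) && (((x_2 -> x_1) -> (x_2 <-> x_3)) -> ((x_2 <-> x_3) || !x_2)) = 3/4 && 3/4 = 3/4
((x_2 && !x_1) -> ((x_3 && x_2) -> (x_1 -> x_3))) <-> (((x_1 <-> x_2) -> (x_1 <-> !x_1)) && (((x_2 -> x_1) -> (x_2 <-> x_3)) -> ((x_2 <-> x_3) || !x_2))) = 1 <-> 3/4 = 3/4
x_1 -> x_3 = 1/4 -> 1/4 = 1
(x_1 -> x_3) <-> x_3 = 1 <-> 1/4 = 1/4
!x_3 = !1/4 = 3/4
!x_2 = !1/2 = 1/2
!x_3 <-> !x_2 = 3/4 <-> 1/2 = 3/4
x_1 && x_1 = 1/4 && 1/4 = 1/4
x_1 -> (x_1 && x_1) = 1/4 -> 1/4 = 1
(!x_3 <-> !x_2) || (x_1 -> (x_1 && x_1)) = 3/4 || 1 = 1
((x_1 -> x_3) <-> x_3) && ((!x_3 <-> !x_2) || (x_1 -> (x_1 && x_1))) = 1/4 && 1 = 1/4
(((x_2 && !x_1) -> ((x_3 && x_2) -> (x_1 -> x_3))) <-> (((x_1 <-> x_2) -> (x_1 <-> !x_1)) && (((x_2 -> x_1) -> (x_2 <-> x_3)) -> ((x_2 <-> x_3) || !x_2)))) && (((x_1 -> x_3) <-> x_3) && ((!x_3 <-> !x_2) || (x_1 -> (x_1 && x_1)))) = 3/4 && 1/4 = 1/4

1/4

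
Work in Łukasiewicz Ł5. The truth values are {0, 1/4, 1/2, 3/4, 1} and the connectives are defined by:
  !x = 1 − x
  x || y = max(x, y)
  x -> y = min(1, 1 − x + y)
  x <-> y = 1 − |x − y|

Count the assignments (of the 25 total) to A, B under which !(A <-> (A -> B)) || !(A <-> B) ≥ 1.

6

value 1: 6 assignments (counts)
value 3/4: 6 assignments
value 1/2: 7 assignments
value 1/4: 5 assignments
value 0: 1 assignment
So 6 of the 25 assignments meet the threshold.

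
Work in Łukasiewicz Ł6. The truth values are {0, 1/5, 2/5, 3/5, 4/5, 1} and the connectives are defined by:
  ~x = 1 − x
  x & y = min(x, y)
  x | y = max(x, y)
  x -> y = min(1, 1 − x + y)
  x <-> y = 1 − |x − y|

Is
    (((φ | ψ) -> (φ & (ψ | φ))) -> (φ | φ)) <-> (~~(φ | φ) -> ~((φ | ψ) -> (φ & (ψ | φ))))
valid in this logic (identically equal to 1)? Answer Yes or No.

No

Counterexample: take φ = 0, ψ = 0.
φ | ψ = 0 | 0 = 0
ψ | φ = 0 | 0 = 0
φ & (ψ | φ) = 0 & 0 = 0
(φ | ψ) -> (φ & (ψ | φ)) = 0 -> 0 = 1
φ | φ = 0 | 0 = 0
((φ | ψ) -> (φ & (ψ | φ))) -> (φ | φ) = 1 -> 0 = 0
φ | φ = 0 | 0 = 0
~(φ | φ) = ~0 = 1
~~(φ | φ) = ~1 = 0
φ | ψ = 0 | 0 = 0
ψ | φ = 0 | 0 = 0
φ & (ψ | φ) = 0 & 0 = 0
(φ | ψ) -> (φ & (ψ | φ)) = 0 -> 0 = 1
~((φ | ψ) -> (φ & (ψ | φ))) = ~1 = 0
~~(φ | φ) -> ~((φ | ψ) -> (φ & (ψ | φ))) = 0 -> 0 = 1
(((φ | ψ) -> (φ & (ψ | φ))) -> (φ | φ)) <-> (~~(φ | φ) -> ~((φ | ψ) -> (φ & (ψ | φ)))) = 0 <-> 1 = 0
This gives 0 ≠ 1.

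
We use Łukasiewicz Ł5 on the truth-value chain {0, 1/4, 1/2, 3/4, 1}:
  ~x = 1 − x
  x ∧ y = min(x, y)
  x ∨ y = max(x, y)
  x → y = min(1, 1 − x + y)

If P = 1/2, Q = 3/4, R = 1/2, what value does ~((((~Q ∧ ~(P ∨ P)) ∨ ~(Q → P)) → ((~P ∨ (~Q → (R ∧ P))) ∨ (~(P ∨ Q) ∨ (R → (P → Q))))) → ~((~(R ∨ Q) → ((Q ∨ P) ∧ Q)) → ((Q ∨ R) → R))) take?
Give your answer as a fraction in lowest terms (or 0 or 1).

3/4

~Q = ~3/4 = 1/4
P ∨ P = 1/2 ∨ 1/2 = 1/2
~(P ∨ P) = ~1/2 = 1/2
~Q ∧ ~(P ∨ P) = 1/4 ∧ 1/2 = 1/4
Q → P = 3/4 → 1/2 = 3/4
~(Q → P) = ~3/4 = 1/4
(~Q ∧ ~(P ∨ P)) ∨ ~(Q → P) = 1/4 ∨ 1/4 = 1/4
~P = ~1/2 = 1/2
~Q = ~3/4 = 1/4
R ∧ P = 1/2 ∧ 1/2 = 1/2
~Q → (R ∧ P) = 1/4 → 1/2 = 1
~P ∨ (~Q → (R ∧ P)) = 1/2 ∨ 1 = 1
P ∨ Q = 1/2 ∨ 3/4 = 3/4
~(P ∨ Q) = ~3/4 = 1/4
P → Q = 1/2 → 3/4 = 1
R → (P → Q) = 1/2 → 1 = 1
~(P ∨ Q) ∨ (R → (P → Q)) = 1/4 ∨ 1 = 1
(~P ∨ (~Q → (R ∧ P))) ∨ (~(P ∨ Q) ∨ (R → (P → Q))) = 1 ∨ 1 = 1
((~Q ∧ ~(P ∨ P)) ∨ ~(Q → P)) → ((~P ∨ (~Q → (R ∧ P))) ∨ (~(P ∨ Q) ∨ (R → (P → Q)))) = 1/4 → 1 = 1
R ∨ Q = 1/2 ∨ 3/4 = 3/4
~(R ∨ Q) = ~3/4 = 1/4
Q ∨ P = 3/4 ∨ 1/2 = 3/4
(Q ∨ P) ∧ Q = 3/4 ∧ 3/4 = 3/4
~(R ∨ Q) → ((Q ∨ P) ∧ Q) = 1/4 → 3/4 = 1
Q ∨ R = 3/4 ∨ 1/2 = 3/4
(Q ∨ R) → R = 3/4 → 1/2 = 3/4
(~(R ∨ Q) → ((Q ∨ P) ∧ Q)) → ((Q ∨ R) → R) = 1 → 3/4 = 3/4
~((~(R ∨ Q) → ((Q ∨ P) ∧ Q)) → ((Q ∨ R) → R)) = ~3/4 = 1/4
(((~Q ∧ ~(P ∨ P)) ∨ ~(Q → P)) → ((~P ∨ (~Q → (R ∧ P))) ∨ (~(P ∨ Q) ∨ (R → (P → Q))))) → ~((~(R ∨ Q) → ((Q ∨ P) ∧ Q)) → ((Q ∨ R) → R)) = 1 → 1/4 = 1/4
~((((~Q ∧ ~(P ∨ P)) ∨ ~(Q → P)) → ((~P ∨ (~Q → (R ∧ P))) ∨ (~(P ∨ Q) ∨ (R → (P → Q))))) → ~((~(R ∨ Q) → ((Q ∨ P) ∧ Q)) → ((Q ∨ R) → R))) = ~1/4 = 3/4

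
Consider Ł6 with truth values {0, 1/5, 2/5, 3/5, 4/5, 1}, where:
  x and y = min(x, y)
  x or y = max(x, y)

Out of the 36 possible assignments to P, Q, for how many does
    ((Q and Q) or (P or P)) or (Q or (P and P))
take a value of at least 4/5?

value 1: 11 assignments (counts)
value 4/5: 9 assignments (counts)
value 3/5: 7 assignments
value 2/5: 5 assignments
value 1/5: 3 assignments
value 0: 1 assignment
So 20 of the 36 assignments meet the threshold.

20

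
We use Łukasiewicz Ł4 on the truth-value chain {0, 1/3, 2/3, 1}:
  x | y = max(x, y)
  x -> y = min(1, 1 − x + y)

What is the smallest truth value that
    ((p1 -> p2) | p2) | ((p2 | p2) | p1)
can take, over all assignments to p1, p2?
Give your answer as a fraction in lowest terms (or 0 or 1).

Take p1 = 1/3, p2 = 0:
p1 -> p2 = 1/3 -> 0 = 2/3
(p1 -> p2) | p2 = 2/3 | 0 = 2/3
p2 | p2 = 0 | 0 = 0
(p2 | p2) | p1 = 0 | 1/3 = 1/3
((p1 -> p2) | p2) | ((p2 | p2) | p1) = 2/3 | 1/3 = 2/3
No assignment yields a value below 2/3, so this is the minimum.

2/3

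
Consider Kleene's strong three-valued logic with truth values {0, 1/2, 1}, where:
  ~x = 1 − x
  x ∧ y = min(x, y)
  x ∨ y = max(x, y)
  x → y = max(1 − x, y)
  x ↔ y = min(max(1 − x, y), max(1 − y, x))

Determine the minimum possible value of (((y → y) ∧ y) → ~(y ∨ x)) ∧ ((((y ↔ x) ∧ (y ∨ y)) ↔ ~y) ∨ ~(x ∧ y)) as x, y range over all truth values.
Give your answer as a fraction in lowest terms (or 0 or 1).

Take x = 0, y = 1:
y → y = 1 → 1 = 1
(y → y) ∧ y = 1 ∧ 1 = 1
y ∨ x = 1 ∨ 0 = 1
~(y ∨ x) = ~1 = 0
((y → y) ∧ y) → ~(y ∨ x) = 1 → 0 = 0
y ↔ x = 1 ↔ 0 = 0
y ∨ y = 1 ∨ 1 = 1
(y ↔ x) ∧ (y ∨ y) = 0 ∧ 1 = 0
~y = ~1 = 0
((y ↔ x) ∧ (y ∨ y)) ↔ ~y = 0 ↔ 0 = 1
x ∧ y = 0 ∧ 1 = 0
~(x ∧ y) = ~0 = 1
(((y ↔ x) ∧ (y ∨ y)) ↔ ~y) ∨ ~(x ∧ y) = 1 ∨ 1 = 1
(((y → y) ∧ y) → ~(y ∨ x)) ∧ ((((y ↔ x) ∧ (y ∨ y)) ↔ ~y) ∨ ~(x ∧ y)) = 0 ∧ 1 = 0
No assignment yields a value below 0, so this is the minimum.

0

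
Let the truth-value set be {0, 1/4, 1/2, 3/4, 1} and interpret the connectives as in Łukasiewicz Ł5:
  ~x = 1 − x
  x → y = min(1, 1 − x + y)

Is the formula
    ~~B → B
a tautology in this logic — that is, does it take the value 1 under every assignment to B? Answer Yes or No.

B = 0 ↦ 1
B = 1/4 ↦ 1
B = 1/2 ↦ 1
B = 3/4 ↦ 1
B = 1 ↦ 1
Every assignment gives a value ≥ 1.

Yes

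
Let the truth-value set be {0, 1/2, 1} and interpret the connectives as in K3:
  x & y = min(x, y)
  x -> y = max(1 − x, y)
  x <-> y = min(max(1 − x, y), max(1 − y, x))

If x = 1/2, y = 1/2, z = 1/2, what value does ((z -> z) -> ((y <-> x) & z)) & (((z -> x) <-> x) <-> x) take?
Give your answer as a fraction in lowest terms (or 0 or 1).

1/2

z -> z = 1/2 -> 1/2 = 1/2
y <-> x = 1/2 <-> 1/2 = 1/2
(y <-> x) & z = 1/2 & 1/2 = 1/2
(z -> z) -> ((y <-> x) & z) = 1/2 -> 1/2 = 1/2
z -> x = 1/2 -> 1/2 = 1/2
(z -> x) <-> x = 1/2 <-> 1/2 = 1/2
((z -> x) <-> x) <-> x = 1/2 <-> 1/2 = 1/2
((z -> z) -> ((y <-> x) & z)) & (((z -> x) <-> x) <-> x) = 1/2 & 1/2 = 1/2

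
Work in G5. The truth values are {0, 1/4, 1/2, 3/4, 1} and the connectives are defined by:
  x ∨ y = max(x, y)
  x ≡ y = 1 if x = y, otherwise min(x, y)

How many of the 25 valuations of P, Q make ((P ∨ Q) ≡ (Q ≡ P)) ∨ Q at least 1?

5

value 1: 5 assignments (counts)
value 3/4: 5 assignments
value 1/2: 5 assignments
value 1/4: 5 assignments
value 0: 5 assignments
So 5 of the 25 assignments meet the threshold.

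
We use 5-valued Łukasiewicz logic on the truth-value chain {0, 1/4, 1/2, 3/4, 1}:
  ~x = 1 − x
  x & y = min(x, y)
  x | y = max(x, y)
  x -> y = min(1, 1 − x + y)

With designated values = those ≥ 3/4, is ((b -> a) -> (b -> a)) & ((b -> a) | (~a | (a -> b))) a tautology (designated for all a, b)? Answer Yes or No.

At a = 1/2, b = 1/2, for instance:
b -> a = 1/2 -> 1/2 = 1
b -> a = 1/2 -> 1/2 = 1
(b -> a) -> (b -> a) = 1 -> 1 = 1
b -> a = 1/2 -> 1/2 = 1
~a = ~1/2 = 1/2
a -> b = 1/2 -> 1/2 = 1
~a | (a -> b) = 1/2 | 1 = 1
(b -> a) | (~a | (a -> b)) = 1 | 1 = 1
((b -> a) -> (b -> a)) & ((b -> a) | (~a | (a -> b))) = 1 & 1 = 1
and checking the remaining 24 assignments likewise gives ≥ 3/4 in every case.

Yes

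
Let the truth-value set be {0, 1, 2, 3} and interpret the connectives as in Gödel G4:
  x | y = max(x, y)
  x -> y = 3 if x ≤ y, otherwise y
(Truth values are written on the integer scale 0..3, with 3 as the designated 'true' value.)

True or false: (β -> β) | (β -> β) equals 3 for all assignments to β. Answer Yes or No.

Yes

β = 0 ↦ 3
β = 1 ↦ 3
β = 2 ↦ 3
β = 3 ↦ 3
Every assignment gives a value ≥ 3.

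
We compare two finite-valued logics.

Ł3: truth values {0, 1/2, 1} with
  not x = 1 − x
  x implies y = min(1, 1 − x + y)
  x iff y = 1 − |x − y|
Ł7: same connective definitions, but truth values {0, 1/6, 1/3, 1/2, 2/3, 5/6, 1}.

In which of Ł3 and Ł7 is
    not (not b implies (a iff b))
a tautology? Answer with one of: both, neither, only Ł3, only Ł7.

neither

In Ł3: at a = 0, b = 0 the value is 0 — not a tautology.
In Ł7: at a = 0, b = 0 the value is 0 — not a tautology.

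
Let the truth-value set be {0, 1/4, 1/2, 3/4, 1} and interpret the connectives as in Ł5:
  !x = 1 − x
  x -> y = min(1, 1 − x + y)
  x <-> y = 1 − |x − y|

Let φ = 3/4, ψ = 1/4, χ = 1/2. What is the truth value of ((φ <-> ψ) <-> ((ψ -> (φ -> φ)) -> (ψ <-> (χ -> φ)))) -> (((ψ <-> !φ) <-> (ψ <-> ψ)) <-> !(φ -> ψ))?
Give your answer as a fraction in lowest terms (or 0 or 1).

φ <-> ψ = 3/4 <-> 1/4 = 1/2
φ -> φ = 3/4 -> 3/4 = 1
ψ -> (φ -> φ) = 1/4 -> 1 = 1
χ -> φ = 1/2 -> 3/4 = 1
ψ <-> (χ -> φ) = 1/4 <-> 1 = 1/4
(ψ -> (φ -> φ)) -> (ψ <-> (χ -> φ)) = 1 -> 1/4 = 1/4
(φ <-> ψ) <-> ((ψ -> (φ -> φ)) -> (ψ <-> (χ -> φ))) = 1/2 <-> 1/4 = 3/4
!φ = !3/4 = 1/4
ψ <-> !φ = 1/4 <-> 1/4 = 1
ψ <-> ψ = 1/4 <-> 1/4 = 1
(ψ <-> !φ) <-> (ψ <-> ψ) = 1 <-> 1 = 1
φ -> ψ = 3/4 -> 1/4 = 1/2
!(φ -> ψ) = !1/2 = 1/2
((ψ <-> !φ) <-> (ψ <-> ψ)) <-> !(φ -> ψ) = 1 <-> 1/2 = 1/2
((φ <-> ψ) <-> ((ψ -> (φ -> φ)) -> (ψ <-> (χ -> φ)))) -> (((ψ <-> !φ) <-> (ψ <-> ψ)) <-> !(φ -> ψ)) = 3/4 -> 1/2 = 3/4

3/4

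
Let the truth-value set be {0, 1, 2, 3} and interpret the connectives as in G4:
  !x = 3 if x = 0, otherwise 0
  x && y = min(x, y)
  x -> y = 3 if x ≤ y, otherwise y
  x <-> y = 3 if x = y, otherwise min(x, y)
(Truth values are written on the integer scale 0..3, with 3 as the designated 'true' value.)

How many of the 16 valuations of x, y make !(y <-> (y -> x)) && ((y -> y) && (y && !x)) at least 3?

1

x = 0, y = 0 ↦ 0  <
x = 0, y = 1 ↦ 1  <
x = 0, y = 2 ↦ 2  <
x = 0, y = 3 ↦ 3  ≥
x = 1, y = 0 ↦ 0  <
x = 1, y = 1 ↦ 0  <
x = 1, y = 2 ↦ 0  <
x = 1, y = 3 ↦ 0  <
x = 2, y = 0 ↦ 0  <
x = 2, y = 1 ↦ 0  <
x = 2, y = 2 ↦ 0  <
x = 2, y = 3 ↦ 0  <
x = 3, y = 0 ↦ 0  <
x = 3, y = 1 ↦ 0  <
x = 3, y = 2 ↦ 0  <
x = 3, y = 3 ↦ 0  <
So 1 of the 16 assignments meets the threshold.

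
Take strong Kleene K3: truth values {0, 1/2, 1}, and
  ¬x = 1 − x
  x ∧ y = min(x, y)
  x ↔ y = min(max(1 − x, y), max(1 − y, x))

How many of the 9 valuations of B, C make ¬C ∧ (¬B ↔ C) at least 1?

B = 0, C = 0 ↦ 0  <
B = 0, C = 1/2 ↦ 1/2  <
B = 0, C = 1 ↦ 0  <
B = 1/2, C = 0 ↦ 1/2  <
B = 1/2, C = 1/2 ↦ 1/2  <
B = 1/2, C = 1 ↦ 0  <
B = 1, C = 0 ↦ 1  ≥
B = 1, C = 1/2 ↦ 1/2  <
B = 1, C = 1 ↦ 0  <
So 1 of the 9 assignments meets the threshold.

1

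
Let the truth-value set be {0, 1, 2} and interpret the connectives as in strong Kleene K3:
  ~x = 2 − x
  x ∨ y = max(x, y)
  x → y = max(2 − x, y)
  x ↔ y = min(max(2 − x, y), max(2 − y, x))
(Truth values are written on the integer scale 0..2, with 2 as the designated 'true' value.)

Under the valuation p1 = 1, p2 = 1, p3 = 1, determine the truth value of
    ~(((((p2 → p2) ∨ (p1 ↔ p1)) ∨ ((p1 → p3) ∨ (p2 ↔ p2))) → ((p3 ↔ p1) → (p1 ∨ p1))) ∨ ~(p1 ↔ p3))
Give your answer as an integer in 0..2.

p2 → p2 = 1 → 1 = 1
p1 ↔ p1 = 1 ↔ 1 = 1
(p2 → p2) ∨ (p1 ↔ p1) = 1 ∨ 1 = 1
p1 → p3 = 1 → 1 = 1
p2 ↔ p2 = 1 ↔ 1 = 1
(p1 → p3) ∨ (p2 ↔ p2) = 1 ∨ 1 = 1
((p2 → p2) ∨ (p1 ↔ p1)) ∨ ((p1 → p3) ∨ (p2 ↔ p2)) = 1 ∨ 1 = 1
p3 ↔ p1 = 1 ↔ 1 = 1
p1 ∨ p1 = 1 ∨ 1 = 1
(p3 ↔ p1) → (p1 ∨ p1) = 1 → 1 = 1
(((p2 → p2) ∨ (p1 ↔ p1)) ∨ ((p1 → p3) ∨ (p2 ↔ p2))) → ((p3 ↔ p1) → (p1 ∨ p1)) = 1 → 1 = 1
p1 ↔ p3 = 1 ↔ 1 = 1
~(p1 ↔ p3) = ~1 = 1
((((p2 → p2) ∨ (p1 ↔ p1)) ∨ ((p1 → p3) ∨ (p2 ↔ p2))) → ((p3 ↔ p1) → (p1 ∨ p1))) ∨ ~(p1 ↔ p3) = 1 ∨ 1 = 1
~(((((p2 → p2) ∨ (p1 ↔ p1)) ∨ ((p1 → p3) ∨ (p2 ↔ p2))) → ((p3 ↔ p1) → (p1 ∨ p1))) ∨ ~(p1 ↔ p3)) = ~1 = 1

1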